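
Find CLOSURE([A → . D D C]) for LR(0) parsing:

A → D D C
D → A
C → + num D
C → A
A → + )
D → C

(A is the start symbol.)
To compute CLOSURE, for each item [A → α.Bβ] where B is a non-terminal, add [B → .γ] for all productions B → γ; repeat for the newly added items until nothing changes.

Start with: [A → . D D C]
  [A → . D D C] has the dot before D: add [D → . A], [D → . C]
  [D → . A] has the dot before A: add [A → . + )]
  [D → . C] has the dot before C: add [C → . + num D], [C → . A]
No further items can be added.

CLOSURE = { [A → . + )], [A → . D D C], [C → . + num D], [C → . A], [D → . A], [D → . C] }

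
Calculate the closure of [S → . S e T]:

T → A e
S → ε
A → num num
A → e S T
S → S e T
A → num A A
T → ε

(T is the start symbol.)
{ [S → . S e T], [S → .] }

Start with: [S → . S e T]
  [S → . S e T] has the dot before S: add [S → .]
No further items can be added.

CLOSURE = { [S → . S e T], [S → .] }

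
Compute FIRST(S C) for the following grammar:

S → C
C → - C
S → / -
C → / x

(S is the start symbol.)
{ '-', '/' }

FIRST sets of the non-terminals involved (from the grammar, by fixed-point iteration):
  FIRST(S) = { '-', '/' }

To compute FIRST(S C), process the symbols left to right:
Symbol S is a non-terminal. Add FIRST(S) \ {ε} = { '-', '/' }
S is not nullable (ε ∉ FIRST(S)), so stop here.
FIRST(S C) = { '-', '/' }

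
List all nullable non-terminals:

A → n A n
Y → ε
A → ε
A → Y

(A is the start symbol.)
{ 'A', 'Y' }

A non-terminal is nullable if it can derive ε (the empty string): either it has an ε-production, or it has a production whose right-hand side consists entirely of nullable non-terminals.

ε-productions: Y → ε, A → ε
So Y, A are immediately nullable.
Every non-terminal is now nullable.
Nullable = { 'A', 'Y' }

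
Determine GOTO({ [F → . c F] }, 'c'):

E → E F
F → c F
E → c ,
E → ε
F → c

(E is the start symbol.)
{ [F → . c F], [F → . c], [F → c . F] }

GOTO(I, 'c') = CLOSURE({ [A → αX.β] : [A → α.Xβ] ∈ I, X = 'c' })

Items with dot before 'c', with the dot advanced:
  [F → . c F] → [F → c . F]
Closure of the advanced items:
  [F → c . F] has the dot before F: add [F → . c F], [F → . c]

GOTO = { [F → . c F], [F → . c], [F → c . F] }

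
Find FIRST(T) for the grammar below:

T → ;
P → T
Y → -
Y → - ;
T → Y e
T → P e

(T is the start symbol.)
{ '-', ';' }

To compute FIRST(T), examine every production with T on the left-hand side, reading each right-hand side left to right until a non-nullable symbol is reached.

FIRST sets of the other non-terminals involved (by the same procedure, iterated to a fixed point):
  FIRST(Y) = { '-' }
  FIRST(P) = { '-', ';' }

From T → ;:
  - ';' is a terminal: add ';' and stop
From T → Y e:
  - Y is a non-terminal: add FIRST(Y) \ {ε} = { '-' }
    Y is not nullable, so stop
From T → P e:
  - P is a non-terminal: add FIRST(P) \ {ε} = { '-', ';' }
    P is not nullable, so stop

Collecting: FIRST(T) = { '-', ';' }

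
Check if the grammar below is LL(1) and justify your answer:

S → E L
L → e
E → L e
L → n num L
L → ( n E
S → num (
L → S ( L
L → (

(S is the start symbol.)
No. Predict set conflict for S: { 'num' }

A grammar is LL(1) if for each non-terminal N with multiple productions, the predict sets of those productions are pairwise disjoint, where PREDICT(N → α) = (FIRST(α) \ {ε}) ∪ (FOLLOW(N) if α ⇒* ε).

Relevant sets:
  FIRST(E) = { '(', 'e', 'n', 'num' }
  FIRST(S) = { '(', 'e', 'n', 'num' }

For S:
  PREDICT(S → E L) = { '(', 'e', 'n', 'num' }
  PREDICT(S → num '(') = { 'num' }
For L:
  PREDICT(L → e) = { 'e' }
  PREDICT(L → n num L) = { 'n' }
  PREDICT(L → '(' n E) = { '(' }
  PREDICT(L → S '(' L) = { '(', 'e', 'n', 'num' }
  PREDICT(L → '(') = { '(' }
E has a single production, so nothing to check there.

Conflict found: Predict set conflict for S: { 'num' }
The grammar is NOT LL(1).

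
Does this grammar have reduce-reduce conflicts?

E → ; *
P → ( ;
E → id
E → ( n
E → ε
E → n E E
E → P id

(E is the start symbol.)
No reduce-reduce conflicts

A reduce-reduce conflict occurs when an LR(0) state has two complete items [A → α .] and [B → β .] — both call for a reduction, and with no lookahead the parser cannot choose between them.

Augment with E' → E and build the canonical LR(0) collection (I0 = CLOSURE({[E' → . E]}), then GOTO on every symbol after a dot until no new states appear). It has 13 states:
  I0: { [E → . ( n], [E → . ; *], [E → . P id], [E → . id], [E → . n E E], [E → .], [E' → . E], [P → . ( ;] }  — shift, reduce
  I1: { [E → ( . n], [P → ( . ;] }  — shift
  I2: { [E → ; . *] }  — shift
  I3: { [E' → E .] }  — accept
  I4: { [E → P . id] }  — shift
  I5: { [E → id .] }  — reduce
  I6: { [E → . ( n], [E → . ; *], [E → . P id], [E → . id], [E → . n E E], [E → .], [E → n . E E], [P → . ( ;] }  — shift, reduce
  I7: { [E → . ( n], [E → . ; *], [E → . P id], [E → . id], [E → . n E E], [E → .], [E → n E . E], [P → . ( ;] }  — shift, reduce
  I8: { [E → n E E .] }  — reduce
  I9: { [E → P id .] }  — reduce
  I10: { [E → ; * .] }  — reduce
  I11: { [P → ( ; .] }  — reduce
  I12: { [E → ( n .] }  — reduce

No state contains more than one complete item.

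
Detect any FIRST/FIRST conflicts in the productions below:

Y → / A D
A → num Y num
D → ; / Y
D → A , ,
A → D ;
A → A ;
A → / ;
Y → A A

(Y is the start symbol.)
A FIRST/FIRST conflict occurs when two productions N → α and N → β for the same non-terminal have FIRST(α) ∩ FIRST(β) ≠ ∅ (with ε ∈ FIRST of a nullable right-hand side, so two nullable alternatives also conflict).

FIRST sets of the non-terminals at (or reachable through a nullable prefix from) the front of some alternative:
  FIRST(A) = { '/', ';', 'num' }
  FIRST(D) = { '/', ';', 'num' }

Productions for Y:
  Y → / A D: FIRST = { '/' }
  Y → A A: FIRST = { '/', ';', 'num' }
Productions for A:
  A → num Y num: FIRST = { 'num' }
  A → D ;: FIRST = { '/', ';', 'num' }
  A → A ;: FIRST = { '/', ';', 'num' }
  A → / ;: FIRST = { '/' }
Productions for D:
  D → ; / Y: FIRST = { ';' }
  D → A , ,: FIRST = { '/', ';', 'num' }

Conflict for Y: Y → / A D and Y → A A
  Overlap: { '/' }
Conflict for A: A → num Y num and A → D ;
  Overlap: { 'num' }
Conflict for A: A → num Y num and A → A ;
  Overlap: { 'num' }
Conflict for A: A → D ; and A → A ;
  Overlap: { '/', ';', 'num' }
Conflict for A: A → D ; and A → / ;
  Overlap: { '/' }
Conflict for A: A → A ; and A → / ;
  Overlap: { '/' }
Conflict for D: D → ; / Y and D → A , ,
  Overlap: { ';' }

Answer: Yes. Y → '/' A D / Y → A A on { '/' }; A → num Y num / A → D ';' on { 'num' }; A → num Y num / A → A ';' on { 'num' }; A → D ';' / A → A ';' on { '/', ';', 'num' }; A → D ';' / A → '/' ';' on { '/' }; A → A ';' / A → '/' ';' on { '/' }; D → ';' '/' Y / D → A ',' ',' on { ';' }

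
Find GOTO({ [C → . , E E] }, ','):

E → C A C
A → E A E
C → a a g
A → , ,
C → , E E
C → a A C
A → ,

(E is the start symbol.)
{ [C → , . E E], [C → . , E E], [C → . a A C], [C → . a a g], [E → . C A C] }

GOTO(I, ',') = CLOSURE({ [A → αX.β] : [A → α.Xβ] ∈ I, X = ',' })

Items with dot before ',', with the dot advanced:
  [C → . , E E] → [C → , . E E]
Closure of the advanced items:
  [C → , . E E] has the dot before E: add [E → . C A C]
  [E → . C A C] has the dot before C: add [C → . a a g], [C → . , E E], [C → . a A C]

GOTO = { [C → , . E E], [C → . , E E], [C → . a A C], [C → . a a g], [E → . C A C] }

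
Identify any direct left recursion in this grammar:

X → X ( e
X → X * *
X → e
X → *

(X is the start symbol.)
Direct left recursion occurs when N → N α for some non-terminal N (the right-hand side begins with the left-hand side itself).

X → X ( e: LEFT RECURSIVE (starts with X)
X → X * *: LEFT RECURSIVE (starts with X)
X → e: starts with e
X → *: starts with '*'

The grammar has direct left recursion on: X.

Answer: Yes, X is left-recursive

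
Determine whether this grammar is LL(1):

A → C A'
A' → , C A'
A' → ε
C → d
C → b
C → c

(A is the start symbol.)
Yes, the grammar is LL(1).

A grammar is LL(1) if for each non-terminal N with multiple productions, the predict sets of those productions are pairwise disjoint, where PREDICT(N → α) = (FIRST(α) \ {ε}) ∪ (FOLLOW(N) if α ⇒* ε).

Relevant sets:
  FOLLOW(A') = { $ }

For A':
  PREDICT(A' → ',' C A') = { ',' }
  PREDICT(A' → ε) = { $ }
For C:
  PREDICT(C → d) = { 'd' }
  PREDICT(C → b) = { 'b' }
  PREDICT(C → c) = { 'c' }
A has a single production, so nothing to check there.

All predict sets are disjoint. The grammar IS LL(1).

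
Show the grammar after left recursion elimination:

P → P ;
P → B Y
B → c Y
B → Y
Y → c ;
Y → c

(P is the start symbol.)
P → B Y P'
P' → ; P'
P' → ε
B → c Y
B → Y
Y → c ;
Y → c

P is directly left-recursive. The standard transformation for
  A → A α₁ | ... | A α_m | β₁ | ... | β_n
is
  A  → β₁ A' | ... | β_n A'
  A' → α₁ A' | ... | α_m A' | ε

P → B Y becomes P → B Y P'
P → P ; becomes P' → ; P'
Add P' → ε

Productions for other non-terminals are unchanged:
  B → c Y
  B → Y
  Y → c ;
  Y → c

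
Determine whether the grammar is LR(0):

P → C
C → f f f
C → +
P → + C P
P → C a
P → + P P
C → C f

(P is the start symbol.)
No. Shift-reduce conflict between [C → + .] and [C → . +]

A grammar is LR(0) if no state in the canonical LR(0) collection has:
  - both a shift item (dot before a terminal) and a complete item (shift-reduce conflict), or
  - two or more complete items (reduce-reduce conflict; the accept item [P' → P .] counts as a complete item here).

Augment with P' → P and build the canonical LR(0) collection (I0 = CLOSURE({[P' → . P]}), then GOTO on every symbol after a dot until no new states appear). It has 14 states:
  I0: { [C → . +], [C → . C f], [C → . f f f], [P → . + C P], [P → . + P P], [P → . C a], [P → . C], [P' → . P] }  — shift
  I1: { [C → + .], [C → . +], [C → . C f], [C → . f f f], [P → + . C P], [P → + . P P], [P → . + C P], [P → . + P P], [P → . C a], [P → . C] }  — shift, reduce
  I2: { [C → C . f], [P → C . a], [P → C .] }  — shift, reduce
  I3: { [P' → P .] }  — accept
  I4: { [C → f . f f] }  — shift
  I5: { [C → f f . f] }  — shift
  I6: { [C → f f f .] }  — reduce
  I7: { [P → C a .] }  — reduce
  I8: { [C → C f .] }  — reduce
  I9: { [C → . +], [C → . C f], [C → . f f f], [C → C . f], [P → + C . P], [P → . + C P], [P → . + P P], [P → . C a], [P → . C], [P → C . a], [P → C .] }  — shift, reduce
  I10: { [C → . +], [C → . C f], [C → . f f f], [P → + P . P], [P → . + C P], [P → . + P P], [P → . C a], [P → . C] }  — shift
  I11: { [P → + P P .] }  — reduce
  I12: { [P → + C P .] }  — reduce
  I13: { [C → C f .], [C → f . f f] }  — shift, reduce

Conflict in state I1:
  Shift-reduce conflict between [C → + .] and [C → . +]
So the grammar is NOT LR(0).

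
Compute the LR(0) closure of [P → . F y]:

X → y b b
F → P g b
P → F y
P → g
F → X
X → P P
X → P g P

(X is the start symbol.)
{ [F → . P g b], [F → . X], [P → . F y], [P → . g], [X → . P P], [X → . P g P], [X → . y b b] }

Start with: [P → . F y]
  [P → . F y] has the dot before F: add [F → . P g b], [F → . X]
  [F → . P g b] has the dot before P: add [P → . g]
  [F → . X] has the dot before X: add [X → . y b b], [X → . P P], [X → . P g P]
No further items can be added.

CLOSURE = { [F → . P g b], [F → . X], [P → . F y], [P → . g], [X → . P P], [X → . P g P], [X → . y b b] }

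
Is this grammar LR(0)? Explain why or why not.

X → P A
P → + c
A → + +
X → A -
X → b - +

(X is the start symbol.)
Yes, the grammar is LR(0)

Augment with X' → X and build the canonical LR(0) collection (I0 = CLOSURE({[X' → . X]}), then GOTO on every symbol after a dot until no new states appear). It has 13 states:
  I0: { [A → . + +], [P → . + c], [X → . A -], [X → . P A], [X → . b - +], [X' → . X] }  — shift
  I1: { [A → + . +], [P → + . c] }  — shift
  I2: { [X → A . -] }  — shift
  I3: { [A → . + +], [X → P . A] }  — shift
  I4: { [X' → X .] }  — accept
  I5: { [X → b . - +] }  — shift
  I6: { [X → b - . +] }  — shift
  I7: { [X → b - + .] }  — reduce
  I8: { [A → + . +] }  — shift
  I9: { [X → P A .] }  — reduce
  I10: { [A → + + .] }  — reduce
  I11: { [X → A - .] }  — reduce
  I12: { [P → + c .] }  — reduce

Every state is either a pure shift/goto state or contains exactly one complete item and nothing to shift — no conflicts. The grammar is LR(0).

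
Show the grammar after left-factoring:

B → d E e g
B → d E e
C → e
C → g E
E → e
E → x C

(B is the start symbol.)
B → d E e B'
B' → g
B' → ε
C → e
C → g E
E → e
E → x C

Left-factoring transforms A → αβ₁ | αβ₂ into A → αA' and A' → β₁ | β₂
(α is the longest common prefix among the alternatives). Repeat until
no nonterminal has two alternatives with a common prefix.

Round 1: B has alternatives sharing prefix 'd E e'. Introduce B': B → d E e B'
  Add: B' → g
  Add: B' → ε

No remaining common prefixes — done.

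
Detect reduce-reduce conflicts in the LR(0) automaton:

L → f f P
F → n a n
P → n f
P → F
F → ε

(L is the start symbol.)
Augment with L' → L and build the canonical LR(0) collection (I0 = CLOSURE({[L' → . L]}), then GOTO on every symbol after a dot until no new states appear). It has 10 states:
  I0: { [L → . f f P], [L' → . L] }  — shift
  I1: { [L' → L .] }  — accept
  I2: { [L → f . f P] }  — shift
  I3: { [F → . n a n], [F → .], [L → f f . P], [P → . F], [P → . n f] }  — shift, reduce
  I4: { [P → F .] }  — reduce
  I5: { [L → f f P .] }  — reduce
  I6: { [F → n . a n], [P → n . f] }  — shift
  I7: { [F → n a . n] }  — shift
  I8: { [P → n f .] }  — reduce
  I9: { [F → n a n .] }  — reduce

No state contains more than one complete item.

Answer: No reduce-reduce conflicts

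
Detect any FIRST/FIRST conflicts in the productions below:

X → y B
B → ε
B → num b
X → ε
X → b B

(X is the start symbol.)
No FIRST/FIRST conflicts.

Productions for X:
  X → y B: FIRST = { 'y' }
  X → ε: FIRST = { ε }
  X → b B: FIRST = { 'b' }
Productions for B:
  B → ε: FIRST = { ε }
  B → num b: FIRST = { 'num' }

All alternatives of each non-terminal have pairwise disjoint FIRST sets.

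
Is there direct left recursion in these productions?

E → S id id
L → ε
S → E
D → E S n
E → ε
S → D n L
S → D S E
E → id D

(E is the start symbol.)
E → S id id: starts with S
L → ε: starts with ε
S → E: starts with E
D → E S n: starts with E
E → ε: starts with ε
S → D n L: starts with D
S → D S E: starts with D
E → id D: starts with id

No direct left recursion found.

Answer: No direct left recursion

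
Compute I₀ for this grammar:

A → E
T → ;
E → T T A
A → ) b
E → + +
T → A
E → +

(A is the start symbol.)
{ [A → . ) b], [A → . E], [A' → . A], [E → . + +], [E → . +], [E → . T T A], [T → . ;], [T → . A] }

First, augment the grammar with A' → A
I₀ = CLOSURE({ [A' → . A] }):
  [A' → . A] has the dot before A: add [A → . E], [A → . ) b]
  [A → . E] has the dot before E: add [E → . T T A], [E → . + +], [E → . +]
  [E → . T T A] has the dot before T: add [T → . ;], [T → . A]
No further items can be added.

I₀ = { [A → . ) b], [A → . E], [A' → . A], [E → . + +], [E → . +], [E → . T T A], [T → . ;], [T → . A] }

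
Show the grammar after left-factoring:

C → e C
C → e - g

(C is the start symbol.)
Left-factoring transforms A → αβ₁ | αβ₂ into A → αA' and A' → β₁ | β₂
(α is the longest common prefix among the alternatives). Repeat until
no nonterminal has two alternatives with a common prefix.

Round 1: C has alternatives sharing prefix 'e'. Introduce C': C → e C'
  Add: C' → C
  Add: C' → - g

No remaining common prefixes — done.

Resulting grammar:
C → e C'
C' → C
C' → - g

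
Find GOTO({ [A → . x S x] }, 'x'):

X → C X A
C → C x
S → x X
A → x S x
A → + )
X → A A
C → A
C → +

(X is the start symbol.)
{ [A → x . S x], [S → . x X] }

GOTO(I, 'x') = CLOSURE({ [A → αX.β] : [A → α.Xβ] ∈ I, X = 'x' })

Items with dot before 'x', with the dot advanced:
  [A → . x S x] → [A → x . S x]
Closure of the advanced items:
  [A → x . S x] has the dot before S: add [S → . x X]

GOTO = { [A → x . S x], [S → . x X] }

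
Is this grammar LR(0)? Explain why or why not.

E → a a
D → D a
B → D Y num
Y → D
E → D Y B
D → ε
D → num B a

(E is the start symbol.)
A grammar is LR(0) if no state in the canonical LR(0) collection has:
  - both a shift item (dot before a terminal) and a complete item (shift-reduce conflict), or
  - two or more complete items (reduce-reduce conflict; the accept item [E' → E .] counts as a complete item here).

Augment with E' → E and build the canonical LR(0) collection (I0 = CLOSURE({[E' → . E]}), then GOTO on every symbol after a dot until no new states appear). It has 15 states:
  I0: { [D → . D a], [D → . num B a], [D → .], [E → . D Y B], [E → . a a], [E' → . E] }  — shift, reduce
  I1: { [D → . D a], [D → . num B a], [D → .], [D → D . a], [E → D . Y B], [Y → . D] }  — shift, reduce
  I2: { [E' → E .] }  — accept
  I3: { [E → a . a] }  — shift
  I4: { [B → . D Y num], [D → . D a], [D → . num B a], [D → .], [D → num . B a] }  — shift, reduce
  I5: { [D → num B . a] }  — shift
  I6: { [B → D . Y num], [D → . D a], [D → . num B a], [D → .], [D → D . a], [Y → . D] }  — shift, reduce
  I7: { [D → D . a], [Y → D .] }  — shift, reduce
  I8: { [B → D Y . num] }  — shift
  I9: { [D → D a .] }  — reduce
  I10: { [B → D Y num .] }  — reduce
  I11: { [D → num B a .] }  — reduce
  I12: { [E → a a .] }  — reduce
  I13: { [B → . D Y num], [D → . D a], [D → . num B a], [D → .], [E → D Y . B] }  — shift, reduce
  I14: { [E → D Y B .] }  — reduce

Conflict in state I0:
  Shift-reduce conflict between [D → .] and [D → . num B a]
So the grammar is NOT LR(0).

Answer: No. Shift-reduce conflict between [D → .] and [D → . num B a]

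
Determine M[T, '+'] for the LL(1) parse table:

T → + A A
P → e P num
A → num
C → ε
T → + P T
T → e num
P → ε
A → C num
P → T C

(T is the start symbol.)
To find M[T, '+'], we find productions for T where '+' is in the predict set (PREDICT(N → α) = (FIRST(α) \ {ε}) ∪ (FOLLOW(N) if α ⇒* ε)).

T → + A A: PREDICT = { '+' }
  '+' is in predict set, so this production goes in M[T, '+']
T → + P T: PREDICT = { '+' }
  '+' is in predict set, so this production goes in M[T, '+']
T → e num: PREDICT = { 'e' }

M[T, '+'] = T → + A A, T → + P T  (a multiply-defined cell — the grammar is not LL(1))

Answer: T → + A A, T → + P T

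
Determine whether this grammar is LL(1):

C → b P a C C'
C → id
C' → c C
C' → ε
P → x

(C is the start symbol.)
A grammar is LL(1) if for each non-terminal N with multiple productions, the predict sets of those productions are pairwise disjoint, where PREDICT(N → α) = (FIRST(α) \ {ε}) ∪ (FOLLOW(N) if α ⇒* ε).

Relevant sets:
  FOLLOW(C') = { $, 'c' }

For C:
  PREDICT(C → b P a C C') = { 'b' }
  PREDICT(C → id) = { 'id' }
For C':
  PREDICT(C' → c C) = { 'c' }
  PREDICT(C' → ε) = { $, 'c' }
P has a single production, so nothing to check there.

Conflict found: Predict set conflict for C': { 'c' }
The grammar is NOT LL(1).

Answer: No. Predict set conflict for C': { 'c' }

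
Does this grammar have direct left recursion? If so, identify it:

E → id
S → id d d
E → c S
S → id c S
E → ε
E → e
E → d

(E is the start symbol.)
No direct left recursion

E → id: starts with id
S → id d d: starts with id
E → c S: starts with c
S → id c S: starts with id
E → ε: starts with ε
E → e: starts with e
E → d: starts with d

No direct left recursion found.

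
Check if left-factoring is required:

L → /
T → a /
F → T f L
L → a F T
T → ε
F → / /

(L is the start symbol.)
Left-factoring is needed when two productions for the same non-terminal
share a common prefix on the right-hand side.

Productions for L:
  L → /
  L → a F T
Productions for T:
  T → a /
  T → ε
Productions for F:
  F → T f L
  F → / /

No common prefixes found.

Answer: No, left-factoring is not needed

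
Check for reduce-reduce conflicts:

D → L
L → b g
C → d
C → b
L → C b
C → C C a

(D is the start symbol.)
Yes — I8: [C → b .] vs [L → C b .]

A reduce-reduce conflict occurs when an LR(0) state has two complete items [A → α .] and [B → β .] — both call for a reduction, and with no lookahead the parser cannot choose between them.

Augment with D' → D and build the canonical LR(0) collection (I0 = CLOSURE({[D' → . D]}), then GOTO on every symbol after a dot until no new states appear). It has 11 states:
  I0: { [C → . C C a], [C → . b], [C → . d], [D → . L], [D' → . D], [L → . C b], [L → . b g] }  — shift
  I1: { [C → . C C a], [C → . b], [C → . d], [C → C . C a], [L → C . b] }  — shift
  I2: { [D' → D .] }  — accept
  I3: { [D → L .] }  — reduce
  I4: { [C → b .], [L → b . g] }  — shift, reduce
  I5: { [C → d .] }  — reduce
  I6: { [L → b g .] }  — reduce
  I7: { [C → . C C a], [C → . b], [C → . d], [C → C . C a], [C → C C . a] }  — shift
  I8: { [C → b .], [L → C b .] }  — 2 reduces
  I9: { [C → C C a .] }  — reduce
  I10: { [C → b .] }  — reduce

I8 contains complete items [C → b .], [L → C b .] — reduce-reduce conflict.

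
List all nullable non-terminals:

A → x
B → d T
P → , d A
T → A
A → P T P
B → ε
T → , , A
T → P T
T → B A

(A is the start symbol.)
ε-productions: B → ε
So B is immediately nullable.
No further non-terminal can be added: every production for the remaining non-terminals contains a terminal or a non-nullable non-terminal.
Nullable = { 'B' }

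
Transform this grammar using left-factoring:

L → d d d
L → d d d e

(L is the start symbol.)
L → d d d L'
L' → ε
L' → e

Left-factoring transforms A → αβ₁ | αβ₂ into A → αA' and A' → β₁ | β₂
(α is the longest common prefix among the alternatives). Repeat until
no nonterminal has two alternatives with a common prefix.

Round 1: L has alternatives sharing prefix 'd d d'. Introduce L': L → d d d L'
  Add: L' → ε
  Add: L' → e

No remaining common prefixes — done.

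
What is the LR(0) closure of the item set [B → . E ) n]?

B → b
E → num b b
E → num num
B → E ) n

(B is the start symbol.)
To compute CLOSURE, for each item [A → α.Bβ] where B is a non-terminal, add [B → .γ] for all productions B → γ; repeat for the newly added items until nothing changes.

Start with: [B → . E ) n]
  [B → . E ) n] has the dot before E: add [E → . num b b], [E → . num num]
No further items can be added.

CLOSURE = { [B → . E ) n], [E → . num b b], [E → . num num] }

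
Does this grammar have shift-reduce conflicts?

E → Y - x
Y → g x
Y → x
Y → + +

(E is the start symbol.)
Augment with E' → E and build the canonical LR(0) collection (I0 = CLOSURE({[E' → . E]}), then GOTO on every symbol after a dot until no new states appear). It has 10 states:
  I0: { [E → . Y - x], [E' → . E], [Y → . + +], [Y → . g x], [Y → . x] }  — shift
  I1: { [Y → + . +] }  — shift
  I2: { [E' → E .] }  — accept
  I3: { [E → Y . - x] }  — shift
  I4: { [Y → g . x] }  — shift
  I5: { [Y → x .] }  — reduce
  I6: { [Y → g x .] }  — reduce
  I7: { [E → Y - . x] }  — shift
  I8: { [E → Y - x .] }  — reduce
  I9: { [Y → + + .] }  — reduce

No state contains both a complete item and a shift item.

Answer: No shift-reduce conflicts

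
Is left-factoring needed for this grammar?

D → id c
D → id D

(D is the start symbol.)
Yes, D has productions with common prefix 'id'

Left-factoring is needed when two productions for the same non-terminal
share a common prefix on the right-hand side.

Productions for D:
  D → id c
  D → id D

Found common prefix 'id' in productions for D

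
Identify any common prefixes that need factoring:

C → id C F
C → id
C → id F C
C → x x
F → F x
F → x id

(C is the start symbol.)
Left-factoring is needed when two productions for the same non-terminal
share a common prefix on the right-hand side.

Productions for C:
  C → id C F
  C → id
  C → id F C
  C → x x
Productions for F:
  F → F x
  F → x id

Found common prefix 'id' in productions for C

Answer: Yes, C has productions with common prefix 'id'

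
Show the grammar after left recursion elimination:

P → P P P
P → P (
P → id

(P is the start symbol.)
P is directly left-recursive. The standard transformation for
  A → A α₁ | ... | A α_m | β₁ | ... | β_n
is
  A  → β₁ A' | ... | β_n A'
  A' → α₁ A' | ... | α_m A' | ε

P → id becomes P → id P'
P → P P P becomes P' → P P P'
P → P ( becomes P' → ( P'
Add P' → ε

Resulting grammar:
P → id P'
P' → P P P'
P' → ( P'
P' → ε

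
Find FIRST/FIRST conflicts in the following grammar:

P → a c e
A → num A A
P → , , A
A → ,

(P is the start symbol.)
A FIRST/FIRST conflict occurs when two productions N → α and N → β for the same non-terminal have FIRST(α) ∩ FIRST(β) ≠ ∅ (with ε ∈ FIRST of a nullable right-hand side, so two nullable alternatives also conflict).

Productions for P:
  P → a c e: FIRST = { 'a' }
  P → , , A: FIRST = { ',' }
Productions for A:
  A → num A A: FIRST = { 'num' }
  A → ,: FIRST = { ',' }

All alternatives of each non-terminal have pairwise disjoint FIRST sets.

Answer: No FIRST/FIRST conflicts.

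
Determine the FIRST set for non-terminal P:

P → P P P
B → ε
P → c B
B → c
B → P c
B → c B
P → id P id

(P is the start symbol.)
From P → P P P:
  - P is the symbol being defined: contributes nothing new
    P is not nullable, so stop
From P → c B:
  - c is a terminal: add 'c' and stop
From P → id P id:
  - id is a terminal: add 'id' and stop

Collecting: FIRST(P) = { 'c', 'id' }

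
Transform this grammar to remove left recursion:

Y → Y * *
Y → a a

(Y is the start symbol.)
Y → a a Y'
Y' → * * Y'
Y' → ε

Y is directly left-recursive. The standard transformation for
  A → A α₁ | ... | A α_m | β₁ | ... | β_n
is
  A  → β₁ A' | ... | β_n A'
  A' → α₁ A' | ... | α_m A' | ε

Y → a a becomes Y → a a Y'
Y → Y * * becomes Y' → * * Y'
Add Y' → ε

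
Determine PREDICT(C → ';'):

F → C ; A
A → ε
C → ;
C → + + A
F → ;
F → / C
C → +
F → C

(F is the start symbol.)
PREDICT(C → ';') = (FIRST(RHS) \ {ε}) ∪ (FOLLOW(C) if ε ∈ FIRST(RHS), i.e. RHS ⇒* ε)
FIRST(';') = { ';' }
ε ∉ FIRST(';'), so FOLLOW(C) is not added.
PREDICT(C → ';') = { ';' }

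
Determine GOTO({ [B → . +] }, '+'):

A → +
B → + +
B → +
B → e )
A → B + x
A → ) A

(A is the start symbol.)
GOTO(I, '+') = CLOSURE({ [A → αX.β] : [A → α.Xβ] ∈ I, X = '+' })

Items with dot before '+', with the dot advanced:
  [B → . +] → [B → + .]
Closure adds nothing (no advanced item has the dot before a non-terminal).

GOTO = { [B → + .] }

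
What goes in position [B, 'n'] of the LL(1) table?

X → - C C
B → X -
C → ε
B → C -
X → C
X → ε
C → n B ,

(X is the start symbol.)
B → X -, B → C -

To find M[B, 'n'], we find productions for B where 'n' is in the predict set (PREDICT(N → α) = (FIRST(α) \ {ε}) ∪ (FOLLOW(N) if α ⇒* ε)).

Relevant sets:
  FIRST(X) = { '-', 'n', ε }
  FIRST(C) = { 'n', ε }

B → X -: PREDICT = { '-', 'n' }
  'n' is in predict set, so this production goes in M[B, 'n']
B → C -: PREDICT = { '-', 'n' }
  'n' is in predict set, so this production goes in M[B, 'n']

M[B, 'n'] = B → X -, B → C -  (a multiply-defined cell — the grammar is not LL(1))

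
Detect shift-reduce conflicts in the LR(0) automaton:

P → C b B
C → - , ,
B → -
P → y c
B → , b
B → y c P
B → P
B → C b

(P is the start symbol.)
Yes — I8: [B → - .] vs [C → - . , ,]; I13: [P → y c .] vs [C → . - , ,]; I15: [B → C b .] vs [B → . , b]

Augment with P' → P and build the canonical LR(0) collection (I0 = CLOSURE({[P' → . P]}), then GOTO on every symbol after a dot until no new states appear). It has 19 states:
  I0: { [C → . - , ,], [P → . C b B], [P → . y c], [P' → . P] }  — shift
  I1: { [C → - . , ,] }  — shift
  I2: { [P → C . b B] }  — shift
  I3: { [P' → P .] }  — accept
  I4: { [P → y . c] }  — shift
  I5: { [P → y c .] }  — reduce
  I6: { [B → . , b], [B → . -], [B → . C b], [B → . P], [B → . y c P], [C → . - , ,], [P → . C b B], [P → . y c], [P → C b . B] }  — shift
  I7: { [B → , . b] }  — shift
  I8: { [B → - .], [C → - . , ,] }  — shift, reduce
  I9: { [P → C b B .] }  — reduce
  I10: { [B → C . b], [P → C . b B] }  — shift
  I11: { [B → P .] }  — reduce
  I12: { [B → y . c P], [P → y . c] }  — shift
  I13: { [B → y c . P], [C → . - , ,], [P → . C b B], [P → . y c], [P → y c .] }  — shift, reduce
  I14: { [B → y c P .] }  — reduce
  I15: { [B → . , b], [B → . -], [B → . C b], [B → . P], [B → . y c P], [B → C b .], [C → . - , ,], [P → . C b B], [P → . y c], [P → C b . B] }  — shift, reduce
  I16: { [C → - , . ,] }  — shift
  I17: { [C → - , , .] }  — reduce
  I18: { [B → , b .] }  — reduce

I8 contains reduce item [B → - .] and shift item [C → - . , ,] — shift-reduce conflict.
I13 contains reduce item [P → y c .] and shift items [C → . - , ,], [P → . y c] — shift-reduce conflict.
I15 contains reduce item [B → C b .] and shift items [B → . , b], [B → . -], [B → . y c P], [C → . - , ,], [P → . y c] — shift-reduce conflict.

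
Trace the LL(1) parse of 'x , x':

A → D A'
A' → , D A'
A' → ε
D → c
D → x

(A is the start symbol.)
LL(1) parsing maintains a stack (initially the start symbol over $) and the input. At each step: if the stack top is a terminal, match it against the current input token; if it is a non-terminal N, replace it with the RHS of M[N, lookahead] (the unique production whose predict set contains the lookahead).

Stack is shown with the top on the left.

Stack     Input    Action
-------------------------
A $       x , x $  output A → D A'
D A' $    x , x $  output D → x
x A' $    x , x $  match 'x'
A' $      , x $    output A' → , D A'
, D A' $  , x $    match ','
D A' $    x $      output D → x
x A' $    x $      match 'x'
A' $      $        output A' → ε
$         $        accept

The string is accepted.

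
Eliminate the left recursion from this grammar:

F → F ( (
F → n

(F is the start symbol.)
F is directly left-recursive. The standard transformation for
  A → A α₁ | ... | A α_m | β₁ | ... | β_n
is
  A  → β₁ A' | ... | β_n A'
  A' → α₁ A' | ... | α_m A' | ε

F → n becomes F → n F'
F → F ( ( becomes F' → ( ( F'
Add F' → ε

Resulting grammar:
F → n F'
F' → ( ( F'
F' → ε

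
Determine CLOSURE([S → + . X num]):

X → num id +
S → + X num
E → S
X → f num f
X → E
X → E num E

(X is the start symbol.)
{ [E → . S], [S → + . X num], [S → . + X num], [X → . E num E], [X → . E], [X → . f num f], [X → . num id +] }

To compute CLOSURE, for each item [A → α.Bβ] where B is a non-terminal, add [B → .γ] for all productions B → γ; repeat for the newly added items until nothing changes.

Start with: [S → + . X num]
  [S → + . X num] has the dot before X: add [X → . num id +], [X → . f num f], [X → . E], [X → . E num E]
  [X → . E] has the dot before E: add [E → . S]
  [E → . S] has the dot before S: add [S → . + X num]
No further items can be added.

CLOSURE = { [E → . S], [S → + . X num], [S → . + X num], [X → . E num E], [X → . E], [X → . f num f], [X → . num id +] }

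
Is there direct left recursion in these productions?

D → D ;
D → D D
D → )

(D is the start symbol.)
D → D ;: LEFT RECURSIVE (starts with D)
D → D D: LEFT RECURSIVE (starts with D)
D → ): starts with ')'

The grammar has direct left recursion on: D.

Answer: Yes, D is left-recursive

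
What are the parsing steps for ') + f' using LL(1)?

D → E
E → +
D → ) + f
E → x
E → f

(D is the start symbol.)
Stack is shown with the top on the left.

Stack    Input    Action
------------------------
D $      ) + f $  output D → ) + f
) + f $  ) + f $  match ')'
+ f $    + f $    match '+'
f $      f $      match 'f'
$        $        accept

The string is accepted.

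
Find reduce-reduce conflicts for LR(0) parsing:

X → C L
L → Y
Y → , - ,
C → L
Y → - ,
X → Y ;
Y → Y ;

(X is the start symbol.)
Augment with X' → X and build the canonical LR(0) collection (I0 = CLOSURE({[X' → . X]}), then GOTO on every symbol after a dot until no new states appear). It has 14 states:
  I0: { [C → . L], [L → . Y], [X → . C L], [X → . Y ;], [X' → . X], [Y → . , - ,], [Y → . - ,], [Y → . Y ;] }  — shift
  I1: { [Y → , . - ,] }  — shift
  I2: { [Y → - . ,] }  — shift
  I3: { [L → . Y], [X → C . L], [Y → . , - ,], [Y → . - ,], [Y → . Y ;] }  — shift
  I4: { [C → L .] }  — reduce
  I5: { [X' → X .] }  — accept
  I6: { [L → Y .], [X → Y . ;], [Y → Y . ;] }  — shift, reduce
  I7: { [X → Y ; .], [Y → Y ; .] }  — 2 reduces
  I8: { [X → C L .] }  — reduce
  I9: { [L → Y .], [Y → Y . ;] }  — shift, reduce
  I10: { [Y → Y ; .] }  — reduce
  I11: { [Y → - , .] }  — reduce
  I12: { [Y → , - . ,] }  — shift
  I13: { [Y → , - , .] }  — reduce

I7 contains complete items [X → Y ; .], [Y → Y ; .] — reduce-reduce conflict.

Answer: Yes — I7: [X → Y ; .] vs [Y → Y ; .]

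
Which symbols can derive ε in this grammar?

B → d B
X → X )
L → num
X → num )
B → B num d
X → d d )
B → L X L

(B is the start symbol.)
A non-terminal is nullable if it can derive ε (the empty string): either it has an ε-production, or it has a production whose right-hand side consists entirely of nullable non-terminals.

There are no ε-productions, so no non-terminal can derive ε.
No non-terminals are nullable.

Answer: None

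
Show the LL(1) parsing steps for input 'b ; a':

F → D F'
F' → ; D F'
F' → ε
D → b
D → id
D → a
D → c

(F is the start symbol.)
LL(1) parsing maintains a stack (initially the start symbol over $) and the input. At each step: if the stack top is a terminal, match it against the current input token; if it is a non-terminal N, replace it with the RHS of M[N, lookahead] (the unique production whose predict set contains the lookahead).

Stack is shown with the top on the left.

Stack     Input    Action
-------------------------
F $       b ; a $  output F → D F'
D F' $    b ; a $  output D → b
b F' $    b ; a $  match 'b'
F' $      ; a $    output F' → ; D F'
; D F' $  ; a $    match ';'
D F' $    a $      output D → a
a F' $    a $      match 'a'
F' $      $        output F' → ε
$         $        accept

The string is accepted.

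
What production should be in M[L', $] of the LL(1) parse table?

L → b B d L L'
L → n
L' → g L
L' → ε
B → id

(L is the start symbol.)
L' → ε

To find M[L', $], we find productions for L' where $ is in the predict set (PREDICT(N → α) = (FIRST(α) \ {ε}) ∪ (FOLLOW(N) if α ⇒* ε)).

Relevant sets:
  FOLLOW(L') = { $, 'g' }

L' → g L: PREDICT = { 'g' }
L' → ε: PREDICT = { $, 'g' }
  $ is in predict set, so this production goes in M[L', $]

M[L', $] = L' → ε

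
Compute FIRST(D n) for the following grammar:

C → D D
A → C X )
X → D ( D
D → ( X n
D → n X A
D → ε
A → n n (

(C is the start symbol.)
FIRST sets of the non-terminals involved (from the grammar, by fixed-point iteration):
  FIRST(D) = { '(', 'n', ε }

To compute FIRST(D n), process the symbols left to right:
Symbol D is a non-terminal. Add FIRST(D) \ {ε} = { '(', 'n' }
D is nullable (ε ∈ FIRST(D)), continue to the next symbol.
Symbol n is a terminal. Add 'n' and stop.
FIRST(D n) = { '(', 'n' }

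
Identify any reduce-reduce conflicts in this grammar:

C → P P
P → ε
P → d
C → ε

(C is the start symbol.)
Augment with C' → C and build the canonical LR(0) collection (I0 = CLOSURE({[C' → . C]}), then GOTO on every symbol after a dot until no new states appear). It has 5 states:
  I0: { [C → . P P], [C → .], [C' → . C], [P → . d], [P → .] }  — shift, 2 reduces
  I1: { [C' → C .] }  — accept
  I2: { [C → P . P], [P → . d], [P → .] }  — shift, reduce
  I3: { [P → d .] }  — reduce
  I4: { [C → P P .] }  — reduce

I0 contains complete items [C → .], [P → .] — reduce-reduce conflict.

Answer: Yes — I0: [C → .] vs [P → .]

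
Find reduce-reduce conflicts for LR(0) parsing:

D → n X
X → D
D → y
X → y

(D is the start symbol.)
Yes — I6: [D → y .] vs [X → y .]

A reduce-reduce conflict occurs when an LR(0) state has two complete items [A → α .] and [B → β .] — both call for a reduction, and with no lookahead the parser cannot choose between them.

Augment with D' → D and build the canonical LR(0) collection (I0 = CLOSURE({[D' → . D]}), then GOTO on every symbol after a dot until no new states appear). It has 7 states:
  I0: { [D → . n X], [D → . y], [D' → . D] }  — shift
  I1: { [D' → D .] }  — accept
  I2: { [D → . n X], [D → . y], [D → n . X], [X → . D], [X → . y] }  — shift
  I3: { [D → y .] }  — reduce
  I4: { [X → D .] }  — reduce
  I5: { [D → n X .] }  — reduce
  I6: { [D → y .], [X → y .] }  — 2 reduces

I6 contains complete items [D → y .], [X → y .] — reduce-reduce conflict.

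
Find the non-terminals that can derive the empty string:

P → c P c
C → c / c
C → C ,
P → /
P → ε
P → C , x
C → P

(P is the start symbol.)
{ 'C', 'P' }

A non-terminal is nullable if it can derive ε (the empty string): either it has an ε-production, or it has a production whose right-hand side consists entirely of nullable non-terminals.

ε-productions: P → ε
So P is immediately nullable.
C → P: every symbol on the right is nullable, so C is nullable too.
Every non-terminal is now nullable.
Nullable = { 'C', 'P' }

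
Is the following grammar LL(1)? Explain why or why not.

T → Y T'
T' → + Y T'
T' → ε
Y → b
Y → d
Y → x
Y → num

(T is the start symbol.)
Yes, the grammar is LL(1).

A grammar is LL(1) if for each non-terminal N with multiple productions, the predict sets of those productions are pairwise disjoint, where PREDICT(N → α) = (FIRST(α) \ {ε}) ∪ (FOLLOW(N) if α ⇒* ε).

Relevant sets:
  FOLLOW(T') = { $ }

For T':
  PREDICT(T' → '+' Y T') = { '+' }
  PREDICT(T' → ε) = { $ }
For Y:
  PREDICT(Y → b) = { 'b' }
  PREDICT(Y → d) = { 'd' }
  PREDICT(Y → x) = { 'x' }
  PREDICT(Y → num) = { 'num' }
T has a single production, so nothing to check there.

All predict sets are disjoint. The grammar IS LL(1).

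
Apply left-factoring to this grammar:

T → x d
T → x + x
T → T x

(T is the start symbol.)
T → x T'
T' → d
T' → + x
T → T x

Left-factoring transforms A → αβ₁ | αβ₂ into A → αA' and A' → β₁ | β₂
(α is the longest common prefix among the alternatives). Repeat until
no nonterminal has two alternatives with a common prefix.

Round 1: T has alternatives sharing prefix 'x'. Introduce T': T → x T'
  Add: T' → d
  Add: T' → + x

No remaining common prefixes — done.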